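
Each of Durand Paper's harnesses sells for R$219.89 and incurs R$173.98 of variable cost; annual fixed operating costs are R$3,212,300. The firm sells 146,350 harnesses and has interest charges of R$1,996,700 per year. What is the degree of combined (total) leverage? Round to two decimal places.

4.45

At 146,350 units, contribution = 146,350 × R$45.91 = R$6,718,928.50.
Operating income = contribution − fixed costs = R$6,718,928.50 − R$3,212,300 = R$3,506,628.50. Interest = R$1,996,700.00, so EBIT − I = R$1,509,928.50.
DCL = contribution ÷ (EBIT − I) = R$6,718,928.50 ÷ R$1,509,928.50 = 4.4498.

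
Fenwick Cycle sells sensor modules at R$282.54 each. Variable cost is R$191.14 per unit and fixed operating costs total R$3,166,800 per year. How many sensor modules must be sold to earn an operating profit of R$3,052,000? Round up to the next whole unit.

Contribution margin per unit = R$282.54 − R$191.14 = R$91.40.
Units = (FC + target) / CM = (R$3,166,800 + R$3,052,000) / R$91.40 = 68,039.39, so 68,040 sensor modules.

68,040 sensor modules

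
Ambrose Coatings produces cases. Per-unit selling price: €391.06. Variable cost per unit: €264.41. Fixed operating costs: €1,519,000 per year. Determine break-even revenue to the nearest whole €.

CM per unit = €391.06 − €264.41 = €126.65; CM ratio = €126.65 / €391.06 = 0.3239.
Break-even revenue = fixed costs × price ÷ CM = €1,519,000 × €391.06 ÷ €126.65 = €4,690,250.

€4,690,250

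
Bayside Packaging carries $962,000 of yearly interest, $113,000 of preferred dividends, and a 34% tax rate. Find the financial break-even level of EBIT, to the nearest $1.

Preferred dividends are paid after tax, so their pre-tax equivalent is $113,000 ÷ (1 − 0.34) = $171,212.12.
Financial break-even EBIT = interest + D_p ÷ (1 − t) = $962,000 + $171,212.12 = $1,133,212.12.

$1,133,212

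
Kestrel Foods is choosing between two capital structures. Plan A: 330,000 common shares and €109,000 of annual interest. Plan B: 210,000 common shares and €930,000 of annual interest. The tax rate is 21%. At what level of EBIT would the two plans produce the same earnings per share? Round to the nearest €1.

€2,366,750

Set EPS_A = EPS_B: (EBIT − €109,000)(1 − 0.21) ÷ 330,000 = (EBIT − €930,000)(1 − 0.21) ÷ 210,000.
The (1 − t) factor cancels: (EBIT − 109,000) × 210,000 = (EBIT − 930,000) × 330,000.
Solving, EBIT = (930,000·330,000 − 109,000·210,000) / (330,000 − 210,000) = 284,010,000,000 / 120,000 = 2,366,750.00.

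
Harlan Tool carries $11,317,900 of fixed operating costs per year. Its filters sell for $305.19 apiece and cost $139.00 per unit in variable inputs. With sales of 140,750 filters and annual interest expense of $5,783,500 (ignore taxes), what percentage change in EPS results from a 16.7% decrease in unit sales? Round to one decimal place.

Total contribution margin = 140,750 × $166.19 = $23,391,242.50.
Operating income = contribution − fixed costs = $23,391,242.50 − $11,317,900 = $12,073,342.50.
After interest of $5,783,500.00, pre-tax earnings = $6,289,842.50.
DCL = total CM / (EBIT − I) = $23,391,242.50 / $6,289,842.50 = 3.7189.
EPS therefore changes by 3.7189 × (-16.7%) = -62.1%.

-62.1%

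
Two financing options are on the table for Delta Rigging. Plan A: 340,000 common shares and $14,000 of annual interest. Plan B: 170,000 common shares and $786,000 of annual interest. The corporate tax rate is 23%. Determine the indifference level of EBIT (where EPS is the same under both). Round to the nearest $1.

Set EPS_A = EPS_B: (EBIT − $14,000)(1 − 0.23) ÷ 340,000 = (EBIT − $786,000)(1 − 0.23) ÷ 170,000.
The (1 − t) factor cancels: (EBIT − 14,000) × 170,000 = (EBIT − 786,000) × 340,000.
Solving, EBIT = (786,000·340,000 − 14,000·170,000) / (340,000 − 170,000) = 264,860,000,000 / 170,000 = 1,558,000.00.

$1,558,000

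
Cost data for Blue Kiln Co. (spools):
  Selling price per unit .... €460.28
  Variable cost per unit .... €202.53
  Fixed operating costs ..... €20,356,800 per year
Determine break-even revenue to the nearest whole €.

Contribution margin per unit = €460.28 − €202.53 = €257.75, a CM ratio of €257.75 ÷ €460.28 = 0.5600.
Break-even revenue = fixed costs × price ÷ CM = €20,356,800 × €460.28 ÷ €257.75 = €36,352,388.

€36,352,388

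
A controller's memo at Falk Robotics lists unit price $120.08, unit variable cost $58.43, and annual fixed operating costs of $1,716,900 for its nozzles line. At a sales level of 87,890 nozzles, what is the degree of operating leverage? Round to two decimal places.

1.46

Contribution at this volume is 87,890 × $61.65 = $5,418,418.50.
Operating income = contribution − fixed costs = $5,418,418.50 − $1,716,900 = $3,701,518.50.
So DOL = total CM / EBIT = $5,418,418.50 / $3,701,518.50 = 1.4638.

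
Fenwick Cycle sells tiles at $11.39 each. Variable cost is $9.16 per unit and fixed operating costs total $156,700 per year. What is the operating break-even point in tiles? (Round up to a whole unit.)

70,270 tiles

Contribution margin per unit = $11.39 − $9.16 = $2.23.
Units to break even: $156,700 ÷ $2.23 = 70,269.06, rounded up to 70,270.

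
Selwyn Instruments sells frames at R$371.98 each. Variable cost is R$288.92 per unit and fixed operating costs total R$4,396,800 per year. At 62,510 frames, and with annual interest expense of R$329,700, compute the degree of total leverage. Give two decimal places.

Contribution at this volume is 62,510 × R$83.06 = R$5,192,080.60.
Subtracting fixed costs: EBIT = R$5,192,080.60 − R$4,396,800 = R$795,280.60. Interest = R$329,700.00, so EBIT − I = R$465,580.60.
Degree of total leverage = total CM / (EBIT − interest) = R$5,192,080.60 / R$465,580.60 = 11.1518.

11.15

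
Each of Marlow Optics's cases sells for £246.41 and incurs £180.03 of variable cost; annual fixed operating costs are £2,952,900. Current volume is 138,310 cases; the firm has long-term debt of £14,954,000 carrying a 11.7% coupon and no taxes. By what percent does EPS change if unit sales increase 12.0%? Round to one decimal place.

Contribution at this volume is 138,310 × £66.38 = £9,181,017.80.
Subtracting fixed costs: EBIT = £9,181,017.80 − £2,952,900 = £6,228,117.80.
After interest of £1,749,618.00, pre-tax earnings = £4,478,499.80.
DCL = total CM / (EBIT − I) = £9,181,017.80 / £4,478,499.80 = 2.0500.
EPS therefore changes by 2.0500 × (+12.0%) = +24.6%.

+24.6%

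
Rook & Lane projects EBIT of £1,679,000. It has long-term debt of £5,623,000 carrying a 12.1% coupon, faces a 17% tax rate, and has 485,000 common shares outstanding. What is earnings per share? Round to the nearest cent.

Pre-tax income = £1,679,000 − £680,383.00 = £998,617.00.
Net income = £998,617.00 × (1 − 0.17) = £828,852.11.
EPS = £828,852.11 ÷ 485,000 = £1.71.

£1.71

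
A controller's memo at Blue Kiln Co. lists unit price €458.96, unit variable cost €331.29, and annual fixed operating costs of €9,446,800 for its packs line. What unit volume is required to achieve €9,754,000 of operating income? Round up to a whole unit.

150,394 packs

Each unit contributes €458.96 − €331.29 = €127.67.
Required volume = (fixed costs + target profit) ÷ CM = (€9,446,800 + €9,754,000) ÷ €127.67 = 150,393.98, so 150,394 packs.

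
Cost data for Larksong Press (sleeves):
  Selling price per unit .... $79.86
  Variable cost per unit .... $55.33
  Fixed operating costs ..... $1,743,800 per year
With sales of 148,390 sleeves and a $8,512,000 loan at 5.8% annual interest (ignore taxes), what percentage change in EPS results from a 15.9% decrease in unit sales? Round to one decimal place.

At 148,390 units, contribution = 148,390 × $24.53 = $3,640,006.70.
EBIT = $3,640,006.70 − $1,743,800 = $1,896,206.70.
Interest = $493,696.00, so EBIT − I = $1,402,510.70.
DCL = total CM / (EBIT − I) = $3,640,006.70 / $1,402,510.70 = 2.5954.
%ΔEPS = DCL × %ΔSales = 2.5954 × -15.9% = -41.3%.

-41.3%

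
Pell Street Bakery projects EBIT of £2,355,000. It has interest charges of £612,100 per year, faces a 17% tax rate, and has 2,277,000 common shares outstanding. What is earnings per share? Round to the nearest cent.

Interest = £612,100.00, so EBT = £2,355,000 − £612,100.00 = £1,742,900.00.
After tax at 17%: net income = £1,742,900.00 × 0.83 = £1,446,607.00.
Per share: £1,446,607.00 / 2,277,000 shares = £0.64.

£0.64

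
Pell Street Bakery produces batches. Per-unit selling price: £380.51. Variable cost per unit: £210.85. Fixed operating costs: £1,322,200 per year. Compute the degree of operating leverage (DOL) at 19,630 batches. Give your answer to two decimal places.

1.66

Total contribution margin = 19,630 × £169.66 = £3,330,425.80.
EBIT = £3,330,425.80 − £1,322,200 = £2,008,225.80.
DOL = contribution ÷ EBIT = £3,330,425.80 ÷ £2,008,225.80 = 1.6584.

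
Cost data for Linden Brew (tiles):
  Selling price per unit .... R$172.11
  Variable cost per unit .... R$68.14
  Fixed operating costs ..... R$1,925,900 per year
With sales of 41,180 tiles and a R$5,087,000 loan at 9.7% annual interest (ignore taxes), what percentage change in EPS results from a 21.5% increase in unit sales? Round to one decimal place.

Contribution at this volume is 41,180 × R$103.97 = R$4,281,484.60.
Operating income = contribution − fixed costs = R$4,281,484.60 − R$1,925,900 = R$2,355,584.60.
Interest = R$493,439.00, so EBIT − I = R$1,862,145.60.
Degree of combined leverage = contribution ÷ (EBIT − I) = R$4,281,484.60 ÷ R$1,862,145.60 = 2.2992.
EPS therefore changes by 2.2992 × (+21.5%) = +49.4%.

+49.4%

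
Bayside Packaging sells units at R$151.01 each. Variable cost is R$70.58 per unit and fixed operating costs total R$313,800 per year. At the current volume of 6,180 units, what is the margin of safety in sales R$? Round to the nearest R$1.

Unit CM = price − variable cost = R$151.01 − R$70.58 = R$80.43. Break-even units = R$313,800 ÷ R$80.43 = 3,901.53; break-even revenue = 3,901.53 × R$151.01 = R$589,169.94.
Current sales = 6,180 × R$151.01 = R$933,241.80.
Margin of safety = R$933,241.80 − R$589,169.94 = R$344,072.

R$344,072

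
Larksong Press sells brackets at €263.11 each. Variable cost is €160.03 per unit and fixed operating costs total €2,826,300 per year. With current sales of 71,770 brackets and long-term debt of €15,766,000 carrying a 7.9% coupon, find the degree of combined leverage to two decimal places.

2.22

Contribution at this volume is 71,770 × €103.08 = €7,398,051.60.
Subtracting fixed costs: EBIT = €7,398,051.60 − €2,826,300 = €4,571,751.60. Interest = €1,245,514.00, so EBIT − I = €3,326,237.60.
DCL = contribution ÷ (EBIT − I) = €7,398,051.60 ÷ €3,326,237.60 = 2.2242.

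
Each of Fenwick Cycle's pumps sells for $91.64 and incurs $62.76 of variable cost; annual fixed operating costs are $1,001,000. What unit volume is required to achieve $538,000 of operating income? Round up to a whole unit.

Unit CM = price − variable cost = $91.64 − $62.76 = $28.88.
Units = (FC + target) / CM = ($1,001,000 + $538,000) / $28.88 = 53,289.47, so 53,290 pumps.

53,290 pumps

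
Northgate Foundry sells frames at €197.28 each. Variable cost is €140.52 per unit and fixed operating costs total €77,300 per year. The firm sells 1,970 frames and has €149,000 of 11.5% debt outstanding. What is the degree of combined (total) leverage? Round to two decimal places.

At 1,970 units, contribution = 1,970 × €56.76 = €111,817.20.
EBIT = €111,817.20 − €77,300 = €34,517.20. Interest = €17,135.00.
DOL = €111,817.20 ÷ €34,517.20 = 3.2395; DFL = €34,517.20 ÷ €17,382.20 = 1.9858.
Combined leverage = 3.2395 × 1.9858 = 6.4330.

6.43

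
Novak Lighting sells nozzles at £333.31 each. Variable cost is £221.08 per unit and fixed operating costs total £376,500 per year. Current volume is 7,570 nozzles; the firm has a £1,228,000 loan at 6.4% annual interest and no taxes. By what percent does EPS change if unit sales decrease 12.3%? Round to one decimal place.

At 7,570 units, contribution = 7,570 × £112.23 = £849,581.10.
Operating income = contribution − fixed costs = £849,581.10 − £376,500 = £473,081.10.
Interest = £78,592.00, so EBIT − I = £394,489.10.
DCL = total CM / (EBIT − I) = £849,581.10 / £394,489.10 = 2.1536.
EPS therefore changes by 2.1536 × (-12.3%) = -26.5%.

-26.5%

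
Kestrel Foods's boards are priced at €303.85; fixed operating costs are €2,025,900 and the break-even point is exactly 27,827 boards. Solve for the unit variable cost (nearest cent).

€231.05

Contribution per unit must be FC / Q = €2,025,900 / 27,827 = €72.8034.
Variable cost per unit = €303.85 − €72.8034 = €231.05.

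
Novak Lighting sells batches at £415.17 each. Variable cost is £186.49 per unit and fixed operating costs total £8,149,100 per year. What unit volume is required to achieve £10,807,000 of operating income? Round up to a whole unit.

Unit CM = price − variable cost = £415.17 − £186.49 = £228.68.
Required volume = (fixed costs + target profit) ÷ CM = (£8,149,100 + £10,807,000) ÷ £228.68 = 82,893.56, so 82,894 batches.

82,894 batches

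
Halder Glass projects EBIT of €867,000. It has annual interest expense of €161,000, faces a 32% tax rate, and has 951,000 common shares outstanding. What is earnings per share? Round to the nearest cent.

€0.50

Interest = €161,000.00, so EBT = €867,000 − €161,000.00 = €706,000.00.
After tax at 32%: net income = €706,000.00 × 0.68 = €480,080.00.
Per share: €480,080.00 / 951,000 shares = €0.50.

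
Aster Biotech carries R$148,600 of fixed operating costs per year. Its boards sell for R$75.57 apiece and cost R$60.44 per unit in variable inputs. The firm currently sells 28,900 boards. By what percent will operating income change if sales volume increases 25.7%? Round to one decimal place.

Contribution at this volume is 28,900 × R$15.13 = R$437,257.00.
Subtracting fixed costs: EBIT = R$437,257.00 − R$148,600 = R$288,657.00.
Degree of operating leverage = R$437,257.00 / R$288,657.00 = 1.5148.
%ΔEBIT = DOL × %ΔSales = 1.5148 × +25.7% = +38.9%.

+38.9%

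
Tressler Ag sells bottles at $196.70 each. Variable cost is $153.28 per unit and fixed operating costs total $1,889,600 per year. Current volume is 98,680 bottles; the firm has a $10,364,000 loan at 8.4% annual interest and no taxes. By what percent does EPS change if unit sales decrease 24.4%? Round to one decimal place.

Total contribution margin = 98,680 × $43.42 = $4,284,685.60.
Operating income = contribution − fixed costs = $4,284,685.60 − $1,889,600 = $2,395,085.60.
Interest = $870,576.00, so EBIT − I = $1,524,509.60.
Degree of combined leverage = contribution ÷ (EBIT − I) = $4,284,685.60 ÷ $1,524,509.60 = 2.8105.
EPS therefore changes by 2.8105 × (-24.4%) = -68.6%.

-68.6%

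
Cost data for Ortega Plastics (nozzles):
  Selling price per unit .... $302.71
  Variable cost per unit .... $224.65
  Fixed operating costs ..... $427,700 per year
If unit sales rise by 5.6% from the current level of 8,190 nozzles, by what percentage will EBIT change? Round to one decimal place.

+16.9%

Contribution at this volume is 8,190 × $78.06 = $639,311.40.
Subtracting fixed costs: EBIT = $639,311.40 − $427,700 = $211,611.40.
So DOL = total CM / EBIT = $639,311.40 / $211,611.40 = 3.0212.
%ΔEBIT = DOL × %ΔSales = 3.0212 × +5.6% = +16.9%.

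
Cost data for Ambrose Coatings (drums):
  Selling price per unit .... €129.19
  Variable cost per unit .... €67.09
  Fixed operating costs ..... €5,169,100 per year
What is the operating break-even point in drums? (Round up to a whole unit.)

Contribution margin per unit = €129.19 − €67.09 = €62.10.
Units to break even: €5,169,100 ÷ €62.10 = 83,238.33, rounded up to 83,239.

83,239 drums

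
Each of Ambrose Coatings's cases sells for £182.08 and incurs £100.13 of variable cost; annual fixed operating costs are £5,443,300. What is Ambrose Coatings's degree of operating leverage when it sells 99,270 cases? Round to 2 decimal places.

Contribution at this volume is 99,270 × £81.95 = £8,135,176.50.
EBIT = £8,135,176.50 − £5,443,300 = £2,691,876.50.
DOL = contribution ÷ EBIT = £8,135,176.50 ÷ £2,691,876.50 = 3.0221.

3.02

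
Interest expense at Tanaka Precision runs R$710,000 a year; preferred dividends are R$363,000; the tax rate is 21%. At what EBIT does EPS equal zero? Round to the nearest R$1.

Grossing the preferred dividend up to pre-tax terms: R$363,000 / (1 − 0.21) = R$459,493.67.
Financial break-even EBIT = interest + D_p ÷ (1 − t) = R$710,000 + R$459,493.67 = R$1,169,493.67.

R$1,169,494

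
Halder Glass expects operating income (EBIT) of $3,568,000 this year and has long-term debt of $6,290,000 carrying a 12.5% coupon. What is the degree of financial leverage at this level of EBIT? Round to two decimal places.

Annual interest charges come to $786,250.00.
DFL = EBIT ÷ (EBIT − I) = $3,568,000 ÷ ($3,568,000 − $786,250.00) = $3,568,000 ÷ $2,781,750.00 = 1.2826.

1.28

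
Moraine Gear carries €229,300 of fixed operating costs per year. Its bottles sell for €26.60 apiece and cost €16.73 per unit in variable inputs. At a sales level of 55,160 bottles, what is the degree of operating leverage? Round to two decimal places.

1.73

Total contribution margin = 55,160 × €9.87 = €544,429.20.
Operating income = contribution − fixed costs = €544,429.20 − €229,300 = €315,129.20.
So DOL = total CM / EBIT = €544,429.20 / €315,129.20 = 1.7276.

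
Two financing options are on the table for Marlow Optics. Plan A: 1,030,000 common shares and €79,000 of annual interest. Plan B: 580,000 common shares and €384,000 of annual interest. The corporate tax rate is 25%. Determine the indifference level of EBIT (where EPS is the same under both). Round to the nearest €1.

Set EPS_A = EPS_B: (EBIT − €79,000)(1 − 0.25) ÷ 1,030,000 = (EBIT − €384,000)(1 − 0.25) ÷ 580,000.
Cancelling (1 − t) and cross-multiplying: 580,000·(EBIT − 79,000) = 1,030,000·(EBIT − 384,000).
Solving, EBIT = (384,000·1,030,000 − 79,000·580,000) / (1,030,000 − 580,000) = 349,700,000,000 / 450,000 = 777,111.11.

€777,111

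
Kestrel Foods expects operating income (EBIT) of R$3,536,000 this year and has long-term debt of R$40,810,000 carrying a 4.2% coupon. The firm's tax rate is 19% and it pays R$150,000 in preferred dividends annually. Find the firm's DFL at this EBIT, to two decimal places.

2.16

Annual interest charges come to R$1,714,020.00.
Preferred dividends grossed up pre-tax: R$150,000 / (1 − 0.19) = R$185,185.19.
DFL = EBIT ÷ [EBIT − I − D_p/(1−t)] = R$3,536,000 ÷ [R$3,536,000 − R$1,714,020.00 − R$185,185.19] = R$3,536,000 ÷ R$1,636,794.81 = 2.1603.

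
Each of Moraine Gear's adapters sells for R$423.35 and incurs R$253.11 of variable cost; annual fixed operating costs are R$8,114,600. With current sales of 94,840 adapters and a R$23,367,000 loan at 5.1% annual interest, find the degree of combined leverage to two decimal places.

2.36

At 94,840 units, contribution = 94,840 × R$170.24 = R$16,145,561.60.
Operating income = contribution − fixed costs = R$16,145,561.60 − R$8,114,600 = R$8,030,961.60. Interest = R$1,191,717.00.
DOL = R$16,145,561.60 ÷ R$8,030,961.60 = 2.0104; DFL = R$8,030,961.60 ÷ R$6,839,244.60 = 1.1742.
Combined leverage = 2.0104 × 1.1742 = 2.3606.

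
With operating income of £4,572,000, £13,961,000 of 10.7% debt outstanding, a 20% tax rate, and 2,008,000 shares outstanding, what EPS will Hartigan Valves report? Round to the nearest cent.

£1.23

Interest = £1,493,827.00, so EBT = £4,572,000 − £1,493,827.00 = £3,078,173.00.
After tax at 20%: net income = £3,078,173.00 × 0.80 = £2,462,538.40.
EPS = £2,462,538.40 ÷ 2,008,000 = £1.23.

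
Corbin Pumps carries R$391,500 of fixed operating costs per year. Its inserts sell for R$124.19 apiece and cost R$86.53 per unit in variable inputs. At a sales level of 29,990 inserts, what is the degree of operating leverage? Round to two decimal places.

1.53

Total contribution margin = 29,990 × R$37.66 = R$1,129,423.40.
Subtracting fixed costs: EBIT = R$1,129,423.40 − R$391,500 = R$737,923.40.
DOL = contribution ÷ EBIT = R$1,129,423.40 ÷ R$737,923.40 = 1.5305.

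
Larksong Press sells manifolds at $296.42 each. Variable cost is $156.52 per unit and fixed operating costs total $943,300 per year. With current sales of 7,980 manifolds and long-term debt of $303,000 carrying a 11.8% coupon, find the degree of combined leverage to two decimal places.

At 7,980 units, contribution = 7,980 × $139.90 = $1,116,402.00.
EBIT = $1,116,402.00 − $943,300 = $173,102.00. Interest = $35,754.00, so EBIT − I = $137,348.00.
DCL = contribution ÷ (EBIT − I) = $1,116,402.00 ÷ $137,348.00 = 8.1283.

8.13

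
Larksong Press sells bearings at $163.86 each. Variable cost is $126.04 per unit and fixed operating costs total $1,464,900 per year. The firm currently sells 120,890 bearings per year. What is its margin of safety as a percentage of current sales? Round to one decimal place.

Each unit contributes $163.86 − $126.04 = $37.82. Break-even units = $1,464,900 ÷ $37.82 = 38,733.47; break-even revenue = 38,733.47 × $163.86 = $6,346,867.11.
Actual sales revenue = 120,890 × $163.86 = $19,809,035.40.
Margin of safety = ($19,809,035.40 − $6,346,867.11) ÷ $19,809,035.40 = 68.0%.

68.0%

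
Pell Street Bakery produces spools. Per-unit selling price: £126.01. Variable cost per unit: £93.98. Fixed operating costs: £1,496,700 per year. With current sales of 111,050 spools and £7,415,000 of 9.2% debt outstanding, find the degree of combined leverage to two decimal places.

Total contribution margin = 111,050 × £32.03 = £3,556,931.50.
Operating income = contribution − fixed costs = £3,556,931.50 − £1,496,700 = £2,060,231.50. Interest = £682,180.00.
DOL = £3,556,931.50 ÷ £2,060,231.50 = 1.7265; DFL = £2,060,231.50 ÷ £1,378,051.50 = 1.4950.
Combined leverage = 1.7265 × 1.4950 = 2.5811.

2.58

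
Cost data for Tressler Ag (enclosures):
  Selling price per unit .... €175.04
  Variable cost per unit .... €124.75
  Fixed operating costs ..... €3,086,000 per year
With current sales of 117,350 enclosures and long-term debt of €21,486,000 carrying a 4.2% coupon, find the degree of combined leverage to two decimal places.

Total contribution margin = 117,350 × €50.29 = €5,901,531.50.
Operating income = contribution − fixed costs = €5,901,531.50 − €3,086,000 = €2,815,531.50. Interest = €902,412.00, so EBIT − I = €1,913,119.50.
DCL = contribution ÷ (EBIT − I) = €5,901,531.50 ÷ €1,913,119.50 = 3.0848.

3.08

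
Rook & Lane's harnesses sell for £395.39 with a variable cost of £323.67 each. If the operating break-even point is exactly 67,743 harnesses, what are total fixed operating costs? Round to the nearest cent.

£4,858,527.96

Unit CM = price − variable cost = £395.39 − £323.67 = £71.72.
Since BE = FC / CM, FC = 67,743 × £71.72 = £4,858,527.96.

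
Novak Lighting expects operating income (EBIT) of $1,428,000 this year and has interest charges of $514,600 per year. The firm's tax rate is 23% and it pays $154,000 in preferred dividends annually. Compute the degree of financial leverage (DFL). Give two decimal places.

Interest = $514,600.00.
Pre-tax preferred-dividend burden = $154,000 ÷ (1 − 0.23) = $200,000.00.
DFL = EBIT ÷ [EBIT − I − D_p/(1−t)] = $1,428,000 ÷ [$1,428,000 − $514,600.00 − $200,000.00] = $1,428,000 ÷ $713,400.00 = 2.0017.

2.00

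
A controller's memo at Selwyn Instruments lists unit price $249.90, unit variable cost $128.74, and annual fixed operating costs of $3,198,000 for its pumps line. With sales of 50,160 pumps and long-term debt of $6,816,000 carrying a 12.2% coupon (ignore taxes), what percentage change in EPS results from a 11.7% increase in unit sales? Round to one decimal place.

At 50,160 units, contribution = 50,160 × $121.16 = $6,077,385.60.
Operating income = contribution − fixed costs = $6,077,385.60 − $3,198,000 = $2,879,385.60.
After interest of $831,552.00, pre-tax earnings = $2,047,833.60.
Degree of combined leverage = contribution ÷ (EBIT − I) = $6,077,385.60 ÷ $2,047,833.60 = 2.9677.
EPS therefore changes by 2.9677 × (+11.7%) = +34.7%.

+34.7%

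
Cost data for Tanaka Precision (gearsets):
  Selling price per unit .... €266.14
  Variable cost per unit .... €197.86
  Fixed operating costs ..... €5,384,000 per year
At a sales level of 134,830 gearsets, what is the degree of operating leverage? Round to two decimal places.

Contribution at this volume is 134,830 × €68.28 = €9,206,192.40.
Subtracting fixed costs: EBIT = €9,206,192.40 − €5,384,000 = €3,822,192.40.
DOL = contribution ÷ EBIT = €9,206,192.40 ÷ €3,822,192.40 = 2.4086.

2.41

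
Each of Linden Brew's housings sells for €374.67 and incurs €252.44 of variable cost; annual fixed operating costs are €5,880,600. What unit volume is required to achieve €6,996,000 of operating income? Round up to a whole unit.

105,348 housings

Each unit contributes €374.67 − €252.44 = €122.23.
Need Q such that Q × €122.23 − €5,880,600 = €6,996,000, i.e. Q = €12,876,600 / €122.23 = 105,347.30 → 105,348.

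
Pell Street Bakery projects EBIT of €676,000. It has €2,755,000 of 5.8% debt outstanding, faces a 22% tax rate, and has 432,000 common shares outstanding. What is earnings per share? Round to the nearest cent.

€0.93

Interest = €159,790.00, so EBT = €676,000 − €159,790.00 = €516,210.00.
After tax at 22%: net income = €516,210.00 × 0.78 = €402,643.80.
EPS = €402,643.80 ÷ 432,000 = €0.93.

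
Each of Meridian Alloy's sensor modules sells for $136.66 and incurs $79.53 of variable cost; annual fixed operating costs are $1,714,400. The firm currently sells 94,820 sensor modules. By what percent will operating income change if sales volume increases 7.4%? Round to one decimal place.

+10.8%

Total contribution margin = 94,820 × $57.13 = $5,417,066.60.
Operating income = contribution − fixed costs = $5,417,066.60 − $1,714,400 = $3,702,666.60.
DOL = contribution ÷ EBIT = $5,417,066.60 ÷ $3,702,666.60 = 1.4630.
Operating income changes by 1.4630 × +7.4% = +10.8%.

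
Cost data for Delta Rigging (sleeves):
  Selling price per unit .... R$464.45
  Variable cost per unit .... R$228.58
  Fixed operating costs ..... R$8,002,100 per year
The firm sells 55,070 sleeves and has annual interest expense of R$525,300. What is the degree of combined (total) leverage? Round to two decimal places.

Contribution at this volume is 55,070 × R$235.87 = R$12,989,360.90.
Subtracting fixed costs: EBIT = R$12,989,360.90 − R$8,002,100 = R$4,987,260.90. Interest = R$525,300.00, so EBIT − I = R$4,461,960.90.
DCL = contribution ÷ (EBIT − I) = R$12,989,360.90 ÷ R$4,461,960.90 = 2.9111.

2.91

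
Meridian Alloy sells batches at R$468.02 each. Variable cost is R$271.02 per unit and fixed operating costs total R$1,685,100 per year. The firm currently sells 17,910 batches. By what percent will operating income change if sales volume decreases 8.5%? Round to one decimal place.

-16.3%

Total contribution margin = 17,910 × R$197.00 = R$3,528,270.00.
EBIT = R$3,528,270.00 − R$1,685,100 = R$1,843,170.00.
Degree of operating leverage = R$3,528,270.00 / R$1,843,170.00 = 1.9142.
So EBIT moves 1.9142 × (-8.5%) = -16.3%.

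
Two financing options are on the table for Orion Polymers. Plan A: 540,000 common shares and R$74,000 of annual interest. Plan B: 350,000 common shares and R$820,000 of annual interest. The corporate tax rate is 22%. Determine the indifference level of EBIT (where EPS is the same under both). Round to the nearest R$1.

Set EPS_A = EPS_B: (EBIT − R$74,000)(1 − 0.22) ÷ 540,000 = (EBIT − R$820,000)(1 − 0.22) ÷ 350,000.
The (1 − t) factor cancels: (EBIT − 74,000) × 350,000 = (EBIT − 820,000) × 540,000.
Solving, EBIT = (820,000·540,000 − 74,000·350,000) / (540,000 − 350,000) = 416,900,000,000 / 190,000 = 2,194,210.53.

R$2,194,211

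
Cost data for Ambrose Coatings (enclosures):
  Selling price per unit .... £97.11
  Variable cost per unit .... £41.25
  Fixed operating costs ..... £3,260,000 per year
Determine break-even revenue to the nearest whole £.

Contribution margin per unit = £97.11 − £41.25 = £55.86, a CM ratio of £55.86 ÷ £97.11 = 0.5752.
Break-even sales = FC ÷ CM ratio = £3,260,000 × £97.11 / £55.86 = £5,667,358.

£5,667,358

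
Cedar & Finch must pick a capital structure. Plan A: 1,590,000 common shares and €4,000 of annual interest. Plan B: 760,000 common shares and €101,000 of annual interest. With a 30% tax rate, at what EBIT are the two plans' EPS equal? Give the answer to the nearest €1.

At indifference, (EBIT − 4,000)(1 − t)/1,590,000 = (EBIT − 101,000)(1 − t)/760,000.
The (1 − t) factor cancels: (EBIT − 4,000) × 760,000 = (EBIT − 101,000) × 1,590,000.
EBIT × (1,590,000 − 760,000) = 101,000 × 1,590,000 − 4,000 × 760,000 = 157,550,000,000, so EBIT = 157,550,000,000 ÷ 830,000 = 189,819.28.

€189,819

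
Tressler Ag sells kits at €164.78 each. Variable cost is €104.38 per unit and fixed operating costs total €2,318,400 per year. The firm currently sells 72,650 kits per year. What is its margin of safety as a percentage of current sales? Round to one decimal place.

Contribution margin per unit = €164.78 − €104.38 = €60.40. Break-even units = €2,318,400 ÷ €60.40 = 38,384.11; break-even revenue = 38,384.11 × €164.78 = €6,324,932.98.
Current sales = 72,650 × €164.78 = €11,971,267.00.
Margin of safety = (€11,971,267.00 − €6,324,932.98) ÷ €11,971,267.00 = 47.2%.

47.2%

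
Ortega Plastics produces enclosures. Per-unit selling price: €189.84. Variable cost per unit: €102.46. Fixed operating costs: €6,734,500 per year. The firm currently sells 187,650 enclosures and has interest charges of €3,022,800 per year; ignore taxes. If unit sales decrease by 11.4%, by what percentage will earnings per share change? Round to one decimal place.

-28.2%

Contribution at this volume is 187,650 × €87.38 = €16,396,857.00.
Subtracting fixed costs: EBIT = €16,396,857.00 − €6,734,500 = €9,662,357.00.
After interest of €3,022,800.00, pre-tax earnings = €6,639,557.00.
Degree of combined leverage = contribution ÷ (EBIT − I) = €16,396,857.00 ÷ €6,639,557.00 = 2.4696.
%ΔEPS = DCL × %ΔSales = 2.4696 × -11.4% = -28.2%.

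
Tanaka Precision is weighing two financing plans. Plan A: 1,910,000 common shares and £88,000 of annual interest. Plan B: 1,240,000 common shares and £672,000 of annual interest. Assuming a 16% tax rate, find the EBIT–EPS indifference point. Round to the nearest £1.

At indifference, (EBIT − 88,000)(1 − t)/1,910,000 = (EBIT − 672,000)(1 − t)/1,240,000.
Cancelling (1 − t) and cross-multiplying: 1,240,000·(EBIT − 88,000) = 1,910,000·(EBIT − 672,000).
EBIT × (1,910,000 − 1,240,000) = 672,000 × 1,910,000 − 88,000 × 1,240,000 = 1,174,400,000,000, so EBIT = 1,174,400,000,000 ÷ 670,000 = 1,752,835.82.

£1,752,836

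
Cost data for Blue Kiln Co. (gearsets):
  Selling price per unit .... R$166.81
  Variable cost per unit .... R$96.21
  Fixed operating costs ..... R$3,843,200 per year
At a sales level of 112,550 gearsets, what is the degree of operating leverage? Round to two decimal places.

Total contribution margin = 112,550 × R$70.60 = R$7,946,030.00.
Subtracting fixed costs: EBIT = R$7,946,030.00 − R$3,843,200 = R$4,102,830.00.
So DOL = total CM / EBIT = R$7,946,030.00 / R$4,102,830.00 = 1.9367.

1.94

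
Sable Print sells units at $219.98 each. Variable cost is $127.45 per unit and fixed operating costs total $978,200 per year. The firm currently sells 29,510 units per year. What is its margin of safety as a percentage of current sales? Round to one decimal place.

64.2%

Contribution margin per unit = $219.98 − $127.45 = $92.53. Break-even units = $978,200 ÷ $92.53 = 10,571.71; break-even revenue = 10,571.71 × $219.98 = $2,325,563.99.
Current sales = 29,510 × $219.98 = $6,491,609.80.
Margin of safety = ($6,491,609.80 − $2,325,563.99) ÷ $6,491,609.80 = 64.2%.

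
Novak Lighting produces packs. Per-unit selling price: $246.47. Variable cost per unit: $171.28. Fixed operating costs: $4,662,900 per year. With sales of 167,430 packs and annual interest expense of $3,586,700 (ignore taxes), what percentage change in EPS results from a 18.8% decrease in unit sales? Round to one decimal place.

-54.5%

Total contribution margin = 167,430 × $75.19 = $12,589,061.70.
Operating income = contribution − fixed costs = $12,589,061.70 − $4,662,900 = $7,926,161.70.
After interest of $3,586,700.00, pre-tax earnings = $4,339,461.70.
DCL = total CM / (EBIT − I) = $12,589,061.70 / $4,339,461.70 = 2.9011.
%ΔEPS = DCL × %ΔSales = 2.9011 × -18.8% = -54.5%.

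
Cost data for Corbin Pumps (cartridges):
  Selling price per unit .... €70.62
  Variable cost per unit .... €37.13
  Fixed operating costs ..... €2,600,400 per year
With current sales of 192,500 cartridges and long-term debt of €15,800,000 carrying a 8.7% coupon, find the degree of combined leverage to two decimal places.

Contribution at this volume is 192,500 × €33.49 = €6,446,825.00.
Operating income = contribution − fixed costs = €6,446,825.00 − €2,600,400 = €3,846,425.00. Interest = €1,374,600.00.
DOL = €6,446,825.00 ÷ €3,846,425.00 = 1.6761; DFL = €3,846,425.00 ÷ €2,471,825.00 = 1.5561.
Combined leverage = 1.6761 × 1.5561 = 2.6082.

2.61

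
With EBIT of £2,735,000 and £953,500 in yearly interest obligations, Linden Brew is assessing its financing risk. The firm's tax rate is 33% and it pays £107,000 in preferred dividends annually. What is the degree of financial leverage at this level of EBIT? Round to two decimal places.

Interest = £953,500.00.
Preferred dividends grossed up pre-tax: £107,000 / (1 − 0.33) = £159,701.49.
DFL = EBIT ÷ [EBIT − I − D_p/(1−t)] = £2,735,000 ÷ [£2,735,000 − £953,500.00 − £159,701.49] = £2,735,000 ÷ £1,621,798.51 = 1.6864.

1.69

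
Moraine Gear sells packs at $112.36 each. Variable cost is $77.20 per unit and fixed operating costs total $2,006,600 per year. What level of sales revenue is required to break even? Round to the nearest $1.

CM per unit = $112.36 − $77.20 = $35.16; CM ratio = $35.16 / $112.36 = 0.3129.
Break-even sales = FC ÷ CM ratio = $2,006,600 × $112.36 / $35.16 = $6,412,445.

$6,412,445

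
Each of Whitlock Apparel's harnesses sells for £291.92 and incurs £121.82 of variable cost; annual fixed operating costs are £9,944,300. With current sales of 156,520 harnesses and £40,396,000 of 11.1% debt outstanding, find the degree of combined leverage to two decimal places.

At 156,520 units, contribution = 156,520 × £170.10 = £26,624,052.00.
Operating income = contribution − fixed costs = £26,624,052.00 − £9,944,300 = £16,679,752.00. Interest = £4,483,956.00, so EBIT − I = £12,195,796.00.
DCL = contribution ÷ (EBIT − I) = £26,624,052.00 ÷ £12,195,796.00 = 2.1831.

2.18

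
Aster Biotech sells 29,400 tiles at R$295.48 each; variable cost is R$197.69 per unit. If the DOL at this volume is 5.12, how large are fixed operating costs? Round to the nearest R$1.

R$2,313,497

Total contribution margin = 29,400 × R$97.79 = R$2,875,026.00.
DOL = contribution / EBIT, so EBIT = R$2,875,026.00 / 5.12 = R$561,528.52.
Fixed costs = CM − EBIT = R$2,875,026.00 − R$561,528.52 = R$2,313,497.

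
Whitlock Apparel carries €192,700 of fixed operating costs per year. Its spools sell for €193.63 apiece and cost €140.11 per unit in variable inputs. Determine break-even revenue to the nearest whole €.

CM per unit = €193.63 − €140.11 = €53.52; CM ratio = €53.52 / €193.63 = 0.2764.
Break-even revenue = fixed costs × price ÷ CM = €192,700 × €193.63 ÷ €53.52 = €697,169.

€697,169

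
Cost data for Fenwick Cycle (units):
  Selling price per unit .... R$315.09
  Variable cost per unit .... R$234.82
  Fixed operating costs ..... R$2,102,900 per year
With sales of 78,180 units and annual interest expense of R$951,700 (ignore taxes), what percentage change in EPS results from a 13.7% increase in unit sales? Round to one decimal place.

+26.7%

Contribution at this volume is 78,180 × R$80.27 = R$6,275,508.60.
EBIT = R$6,275,508.60 − R$2,102,900 = R$4,172,608.60.
Interest = R$951,700.00, so EBIT − I = R$3,220,908.60.
Degree of combined leverage = contribution ÷ (EBIT − I) = R$6,275,508.60 ÷ R$3,220,908.60 = 1.9484.
EPS therefore changes by 1.9484 × (+13.7%) = +26.7%.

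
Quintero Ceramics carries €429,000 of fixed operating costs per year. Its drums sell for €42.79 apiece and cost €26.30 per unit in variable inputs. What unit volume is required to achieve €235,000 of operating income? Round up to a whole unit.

40,267 drums

Contribution margin per unit = €42.79 − €26.30 = €16.49.
Required volume = (fixed costs + target profit) ÷ CM = (€429,000 + €235,000) ÷ €16.49 = 40,266.83, so 40,267 drums.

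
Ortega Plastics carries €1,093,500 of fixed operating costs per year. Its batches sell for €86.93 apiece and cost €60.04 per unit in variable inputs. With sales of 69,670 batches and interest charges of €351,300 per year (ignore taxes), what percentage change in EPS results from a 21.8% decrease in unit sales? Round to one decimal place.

-95.3%

Contribution at this volume is 69,670 × €26.89 = €1,873,426.30.
EBIT = €1,873,426.30 − €1,093,500 = €779,926.30.
Interest = €351,300.00, so EBIT − I = €428,626.30.
Degree of combined leverage = contribution ÷ (EBIT − I) = €1,873,426.30 ÷ €428,626.30 = 4.3708.
%ΔEPS = DCL × %ΔSales = 4.3708 × -21.8% = -95.3%.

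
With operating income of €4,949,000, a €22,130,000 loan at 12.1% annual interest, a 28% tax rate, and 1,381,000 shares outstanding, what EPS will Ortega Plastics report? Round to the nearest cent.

€1.18

Pre-tax income = €4,949,000 − €2,677,730.00 = €2,271,270.00.
After tax at 28%: net income = €2,271,270.00 × 0.72 = €1,635,314.40.
Per share: €1,635,314.40 / 1,381,000 shares = €1.18.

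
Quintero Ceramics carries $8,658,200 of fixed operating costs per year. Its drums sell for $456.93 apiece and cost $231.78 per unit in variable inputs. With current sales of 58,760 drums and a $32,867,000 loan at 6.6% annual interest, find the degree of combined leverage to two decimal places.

5.51

At 58,760 units, contribution = 58,760 × $225.15 = $13,229,814.00.
EBIT = $13,229,814.00 − $8,658,200 = $4,571,614.00. Interest = $2,169,222.00, so EBIT − I = $2,402,392.00.
DCL = contribution ÷ (EBIT − I) = $13,229,814.00 ÷ $2,402,392.00 = 5.5069.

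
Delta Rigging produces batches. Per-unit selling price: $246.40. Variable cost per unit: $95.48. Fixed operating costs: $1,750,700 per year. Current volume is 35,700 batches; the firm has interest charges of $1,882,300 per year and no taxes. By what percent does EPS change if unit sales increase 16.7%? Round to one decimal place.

+51.3%

Total contribution margin = 35,700 × $150.92 = $5,387,844.00.
EBIT = $5,387,844.00 − $1,750,700 = $3,637,144.00.
After interest of $1,882,300.00, pre-tax earnings = $1,754,844.00.
Degree of combined leverage = contribution ÷ (EBIT − I) = $5,387,844.00 ÷ $1,754,844.00 = 3.0703.
EPS therefore changes by 3.0703 × (+16.7%) = +51.3%.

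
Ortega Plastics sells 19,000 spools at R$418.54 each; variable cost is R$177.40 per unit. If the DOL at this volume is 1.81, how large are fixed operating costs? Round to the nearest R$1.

R$2,050,356

Contribution at this volume is 19,000 × R$241.14 = R$4,581,660.00.
Since DOL = CM ÷ EBIT, EBIT = R$4,581,660.00 ÷ 1.81 = R$2,531,303.87.
Fixed costs = CM − EBIT = R$4,581,660.00 − R$2,531,303.87 = R$2,050,356.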